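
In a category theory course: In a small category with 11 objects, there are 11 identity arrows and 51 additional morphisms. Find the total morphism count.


Each object has an identity morphism, giving 11 identities.
Adding the 51 non-identity morphisms:
Total = 11 + 51 = 62

62


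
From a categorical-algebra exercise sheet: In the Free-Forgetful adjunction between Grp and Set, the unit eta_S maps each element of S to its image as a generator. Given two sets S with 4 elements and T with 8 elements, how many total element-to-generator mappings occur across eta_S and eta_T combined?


The unit eta_X: X -> U(F(X)) of the Free-Forgetful adjunction
maps each element of X to a generator of F(X). For X = S + T (disjoint
union in Set), |S + T| = |S| + |T|.
Total mappings = 4 + 8 = 12.

12


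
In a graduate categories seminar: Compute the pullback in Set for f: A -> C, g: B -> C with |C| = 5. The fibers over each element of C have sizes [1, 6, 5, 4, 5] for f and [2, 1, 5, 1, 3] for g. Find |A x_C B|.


The pullback A x_C B consists of pairs (a, b) with f(a) = g(b).
For each element c in C, the fiber product has |f^-1(c)| * |g^-1(c)| elements.
Summing over C: 1 * 2 + 6 * 1 + 5 * 5 + 4 * 1 + 5 * 3
= 2 + 6 + 25 + 4 + 15 = 52

52


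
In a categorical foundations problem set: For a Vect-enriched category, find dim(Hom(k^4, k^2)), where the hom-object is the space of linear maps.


In Vect-enriched categories, Hom(k^n, k^m) is the space of m x n matrices.
dim(Hom(k^4, k^2)) = 2 * 4 = 8

8


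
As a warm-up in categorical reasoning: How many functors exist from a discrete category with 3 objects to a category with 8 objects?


A functor from a discrete category C to D is determined by
where each object maps. Each of the 3 objects of C can map
to any of the 8 objects of D independently.
Number of functors = 8^3 = 512

512


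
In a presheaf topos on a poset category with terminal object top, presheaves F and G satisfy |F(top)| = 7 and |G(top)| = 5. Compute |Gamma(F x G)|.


Global sections of a presheaf on a poset with terminal top satisfy
Gamma(H) ~ H(top). Presheaves admit pointwise products, so
(F x G)(top) = F(top) x G(top) (Cartesian product).
|Gamma(F x G)| = |F(top)| * |G(top)| = 7 * 5 = 35.

35


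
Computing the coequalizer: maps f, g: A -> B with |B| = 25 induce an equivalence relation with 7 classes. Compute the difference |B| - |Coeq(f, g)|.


The coequalizer Coeq(f, g) = B / ~ has one element per equivalence class.
|B| = 25, |Coeq(f, g)| = 7.
|B| - |Coeq(f, g)| = 25 - 7 = 18.

18


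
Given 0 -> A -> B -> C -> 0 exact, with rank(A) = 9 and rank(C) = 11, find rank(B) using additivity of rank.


For a short exact sequence 0 -> A -> B -> C -> 0,
rank is additive: rank(B) = rank(A) + rank(C).
rank(B) = 9 + 11 = 20

20


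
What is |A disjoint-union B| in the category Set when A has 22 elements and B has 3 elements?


In Set, the coproduct A + B is the disjoint union.
|A + B| = |A| + |B| = 22 + 3 = 25

25


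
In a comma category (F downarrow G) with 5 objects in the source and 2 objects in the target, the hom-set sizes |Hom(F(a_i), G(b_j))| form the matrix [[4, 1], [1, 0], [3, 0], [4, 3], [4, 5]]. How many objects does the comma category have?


Objects of (F downarrow G) are triples (a, b, h: F(a)->G(b)).
The count equals the sum of all entries in the hom-matrix.
sum(row 0) = 5
sum(row 1) = 1
sum(row 2) = 3
sum(row 3) = 7
sum(row 4) = 9
Grand total = 25

25


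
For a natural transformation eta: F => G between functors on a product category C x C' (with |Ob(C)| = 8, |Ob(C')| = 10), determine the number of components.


A natural transformation eta: F => G assigns one component morphism per
object of the domain category.
The domain is the product category C x C', so
|Ob(C x C')| = |Ob(C)| * |Ob(C')| = 8 * 10 = 80.
Therefore eta has 80 component morphisms.

80


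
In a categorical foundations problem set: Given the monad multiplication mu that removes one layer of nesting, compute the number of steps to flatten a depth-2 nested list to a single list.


Each application of mu: T^2 -> T removes one layer of nesting.
Starting at depth 2 (i.e., T^2(X)), we need to reach T(X).
Number of mu applications = 2 - 1 = 1

1


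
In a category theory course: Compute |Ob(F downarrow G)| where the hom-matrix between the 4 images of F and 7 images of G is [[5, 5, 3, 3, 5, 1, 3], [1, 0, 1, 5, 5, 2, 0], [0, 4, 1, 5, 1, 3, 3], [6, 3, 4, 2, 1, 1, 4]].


Objects of (F downarrow G) are triples (a, b, h: F(a)->G(b)).
The count equals the sum of all entries in the hom-matrix.
sum(row 0) = 25
sum(row 1) = 14
sum(row 2) = 17
sum(row 3) = 21
Grand total = 77

77


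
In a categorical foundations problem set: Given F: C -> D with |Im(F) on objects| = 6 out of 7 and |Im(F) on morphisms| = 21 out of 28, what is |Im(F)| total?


The image of F consists of distinct objects and distinct morphisms.
|Im(F)| on objects = 6
|Im(F)| on morphisms = 21
Total image cardinality = 6 + 21 = 27

27


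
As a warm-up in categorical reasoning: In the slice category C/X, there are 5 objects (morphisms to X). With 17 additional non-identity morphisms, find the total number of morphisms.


In the slice category C/X, objects are morphisms to X.
Identity morphisms: 5 (one per object of C/X).
Non-identity morphisms: 17.
Total = 5 + 17 = 22

22


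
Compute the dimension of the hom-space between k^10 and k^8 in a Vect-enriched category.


In Vect-enriched categories, Hom(k^n, k^m) is the space of m x n matrices.
dim(Hom(k^10, k^8)) = 8 * 10 = 80

80


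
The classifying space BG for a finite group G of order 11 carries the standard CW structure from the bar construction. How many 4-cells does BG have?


In the bar-construction CW model of BG, the n-cells are indexed by
n-tuples [g_1|...|g_n] of non-identity elements of G (degenerate
simplices with some g_i = e do not contribute cells), so there are
(|G| - 1)^n n-cells.
For dim = 4 with |G| = 11:
cells = (11 - 1)^4 = 10^4 = 10000

10000


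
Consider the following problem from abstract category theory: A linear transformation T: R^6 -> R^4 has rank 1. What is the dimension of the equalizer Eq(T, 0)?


The equalizer of f and the zero map is ker(f).
By the rank-nullity theorem: dim(ker(f)) = dim(domain) - rank(f).
dim(ker(f)) = 6 - 1 = 5

5


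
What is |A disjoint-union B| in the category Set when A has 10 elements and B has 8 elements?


In Set, the coproduct A + B is the disjoint union.
|A + B| = |A| + |B| = 10 + 8 = 18

18


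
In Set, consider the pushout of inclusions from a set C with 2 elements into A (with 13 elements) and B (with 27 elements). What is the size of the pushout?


The pushout A +_C B identifies the images of C in A and B.
|A +_C B| = |A| + |B| - |C| (for injections).
= 13 + 27 - 2 = 38

38


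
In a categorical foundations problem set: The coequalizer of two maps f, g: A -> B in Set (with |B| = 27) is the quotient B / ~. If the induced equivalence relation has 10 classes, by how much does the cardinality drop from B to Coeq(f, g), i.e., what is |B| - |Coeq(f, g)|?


The coequalizer Coeq(f, g) = B / ~ has one element per equivalence class.
|B| = 27, |Coeq(f, g)| = 10.
|B| - |Coeq(f, g)| = 27 - 10 = 17.

17


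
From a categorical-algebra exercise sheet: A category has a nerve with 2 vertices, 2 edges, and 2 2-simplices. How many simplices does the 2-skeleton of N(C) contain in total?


The 2-skeleton of the nerve N(C) consists of simplices in dimensions 0, 1, 2:
  |N(C)_0| = 2 (objects)
  |N(C)_1| = 2 (morphisms)
  |N(C)_2| = 2 (composable pairs)
Total = 2 + 2 + 2 = 6

6


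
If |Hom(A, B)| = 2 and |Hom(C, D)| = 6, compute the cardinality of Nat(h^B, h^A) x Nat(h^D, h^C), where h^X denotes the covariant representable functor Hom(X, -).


By the Yoneda lemma, Nat(h^B, h^A) is isomorphic to Hom(A, B),
so |Nat(h^B, h^A)| = |Hom(A, B)| and |Nat(h^D, h^C)| = |Hom(C, D)|.
|Hom(A, B)| = 2, |Hom(C, D)| = 6.
|Nat(h^B, h^A) x Nat(h^D, h^C)| = 2 * 6 = 12

12


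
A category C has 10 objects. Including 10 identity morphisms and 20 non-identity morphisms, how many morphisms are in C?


Each object has an identity morphism, giving 10 identities.
Adding the 20 non-identity morphisms:
Total = 10 + 20 = 30

30


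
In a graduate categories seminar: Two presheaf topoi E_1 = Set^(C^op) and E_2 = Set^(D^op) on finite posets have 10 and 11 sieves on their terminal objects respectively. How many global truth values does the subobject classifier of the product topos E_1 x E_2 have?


In a product of presheaf topoi E_1 x E_2, the subobject classifier
is Omega = Omega_1 x Omega_2 (componentwise), so
|Omega(top)| = |Omega_1(top_1)| * |Omega_2(top_2)|.
= 10 * 11 = 110.

110


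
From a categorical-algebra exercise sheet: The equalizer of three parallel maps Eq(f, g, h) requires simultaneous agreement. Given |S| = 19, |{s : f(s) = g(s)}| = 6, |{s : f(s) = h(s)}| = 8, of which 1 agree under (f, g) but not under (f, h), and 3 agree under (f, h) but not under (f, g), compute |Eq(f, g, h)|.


Eq(f, g, h) is the triple-agreement set: points in S where all three
maps take the same value. Using inclusion-exclusion on the pairwise data:
Pair (f, g) agrees on 6 points; pair (f, h) on 8 points.
Points agreeing under (f, g) but not (f, h) = 1; under (f, h) but not (f, g) = 3.
Triple-agreement = agreement-in-(f, g) minus points that agree under (f, g) but not (f, h):
|Eq(f, g, h)| = 6 - 1 = 5
(cross-check via (f, h): 8 - 3 = 5.)

5


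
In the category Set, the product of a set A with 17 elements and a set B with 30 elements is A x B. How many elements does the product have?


In Set, the product A x B is the Cartesian product.
By the universal property, |A x B| = |A| * |B|.
|A x B| = 17 * 30 = 510

510


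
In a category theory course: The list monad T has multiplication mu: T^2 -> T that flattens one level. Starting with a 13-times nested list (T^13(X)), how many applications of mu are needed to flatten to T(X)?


Each application of mu: T^2 -> T removes one layer of nesting.
Starting at depth 13 (i.e., T^13(X)), we need to reach T(X).
Number of mu applications = 13 - 1 = 12

12


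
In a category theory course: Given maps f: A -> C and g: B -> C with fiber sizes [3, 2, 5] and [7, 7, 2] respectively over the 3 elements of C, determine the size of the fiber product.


The pullback A x_C B consists of pairs (a, b) with f(a) = g(b).
For each element c in C, the fiber product has |f^-1(c)| * |g^-1(c)| elements.
Summing over C: 3 * 7 + 2 * 7 + 5 * 2
= 21 + 14 + 10 = 45

45


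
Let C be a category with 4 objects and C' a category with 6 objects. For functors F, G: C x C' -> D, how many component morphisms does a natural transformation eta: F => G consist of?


A natural transformation eta: F => G assigns one component morphism per
object of the domain category.
The domain is the product category C x C', so
|Ob(C x C')| = |Ob(C)| * |Ob(C')| = 4 * 6 = 24.
Therefore eta has 24 component morphisms.

24


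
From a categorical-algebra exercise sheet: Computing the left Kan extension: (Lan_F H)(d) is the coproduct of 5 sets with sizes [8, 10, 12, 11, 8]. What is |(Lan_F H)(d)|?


Pointwise, the left Kan extension (Lan_F H)(d) is the colimit, indexed
by the comma category (F downarrow d), of H composed with the
projection (F downarrow d) -> C. Here that colimit is given
as a coproduct (disjoint union) of sets, so its cardinality is the
sum of the sizes of the summands.
Coproduct of sets with sizes: 8 + 10 + 12 + 11 + 8
= 49

49


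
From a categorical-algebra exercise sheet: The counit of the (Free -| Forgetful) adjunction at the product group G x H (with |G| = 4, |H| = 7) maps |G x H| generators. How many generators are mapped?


The counit epsilon_K: F(U(K)) -> K of the Free-Forgetful adjunction
maps |K| generators of F(U(K)) into K. For K = G x H (the product group),
|G x H| = |G| * |H|.
Total generators mapped = 4 * 7 = 28.

28


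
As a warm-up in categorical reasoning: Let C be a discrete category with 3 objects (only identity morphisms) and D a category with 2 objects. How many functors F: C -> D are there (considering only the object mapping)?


A functor from a discrete category C to D is determined by
where each object maps. Each of the 3 objects of C can map
to any of the 2 objects of D independently.
Number of functors = 2^3 = 8

8


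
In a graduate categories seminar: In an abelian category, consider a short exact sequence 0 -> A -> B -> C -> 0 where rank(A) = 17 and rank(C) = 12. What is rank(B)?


For a short exact sequence 0 -> A -> B -> C -> 0,
rank is additive: rank(B) = rank(A) + rank(C).
rank(B) = 17 + 12 = 29

29


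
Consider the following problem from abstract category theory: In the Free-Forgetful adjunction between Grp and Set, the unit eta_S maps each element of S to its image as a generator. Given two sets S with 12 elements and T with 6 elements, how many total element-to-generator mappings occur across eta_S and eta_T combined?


The unit eta_X: X -> U(F(X)) of the Free-Forgetful adjunction
maps each element of X to a generator of F(X). For X = S + T (disjoint
union in Set), |S + T| = |S| + |T|.
Total mappings = 12 + 6 = 18.

18


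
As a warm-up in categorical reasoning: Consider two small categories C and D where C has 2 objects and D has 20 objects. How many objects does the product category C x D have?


The product category C x D has objects that are pairs (c, d).
Number of pairs = |Ob(C)| * |Ob(D)| = 2 * 20 = 40

40


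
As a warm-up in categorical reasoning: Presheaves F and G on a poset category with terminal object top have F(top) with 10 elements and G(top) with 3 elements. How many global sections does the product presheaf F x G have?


Global sections of a presheaf on a poset with terminal top satisfy
Gamma(H) ~ H(top). Presheaves admit pointwise products, so
(F x G)(top) = F(top) x G(top) (Cartesian product).
|Gamma(F x G)| = |F(top)| * |G(top)| = 10 * 3 = 30.

30


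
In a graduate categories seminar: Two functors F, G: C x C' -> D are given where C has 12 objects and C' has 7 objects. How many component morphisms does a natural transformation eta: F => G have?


A natural transformation eta: F => G assigns one component morphism per
object of the domain category.
The domain is the product category C x C', so
|Ob(C x C')| = |Ob(C)| * |Ob(C')| = 12 * 7 = 84.
Therefore eta has 84 component morphisms.

84


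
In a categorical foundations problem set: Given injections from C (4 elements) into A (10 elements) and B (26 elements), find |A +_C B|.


The pushout A +_C B identifies the images of C in A and B.
|A +_C B| = |A| + |B| - |C| (for injections).
= 10 + 26 - 4 = 32

32


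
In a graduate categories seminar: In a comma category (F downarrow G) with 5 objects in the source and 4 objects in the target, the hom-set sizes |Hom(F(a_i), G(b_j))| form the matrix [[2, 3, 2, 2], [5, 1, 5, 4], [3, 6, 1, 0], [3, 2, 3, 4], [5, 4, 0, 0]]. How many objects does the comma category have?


Objects of (F downarrow G) are triples (a, b, h: F(a)->G(b)).
The count equals the sum of all entries in the hom-matrix.
sum(row 0) = 9
sum(row 1) = 15
sum(row 2) = 10
sum(row 3) = 12
sum(row 4) = 9
Grand total = 55

55


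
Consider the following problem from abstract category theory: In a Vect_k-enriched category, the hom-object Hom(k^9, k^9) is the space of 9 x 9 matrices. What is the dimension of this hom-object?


In Vect-enriched categories, Hom(k^n, k^m) is the space of m x n matrices.
dim(Hom(k^9, k^9)) = 9 * 9 = 81

81


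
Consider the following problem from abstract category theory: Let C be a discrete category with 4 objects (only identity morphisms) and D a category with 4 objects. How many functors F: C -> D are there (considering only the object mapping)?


A functor from a discrete category C to D is determined by
where each object maps. Each of the 4 objects of C can map
to any of the 4 objects of D independently.
Number of functors = 4^4 = 256

256


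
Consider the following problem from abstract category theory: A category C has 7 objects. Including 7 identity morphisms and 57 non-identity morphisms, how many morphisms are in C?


Each object has an identity morphism, giving 7 identities.
Adding the 57 non-identity morphisms:
Total = 7 + 57 = 64

64


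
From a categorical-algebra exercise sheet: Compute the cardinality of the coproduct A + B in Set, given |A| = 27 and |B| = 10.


In Set, the coproduct A + B is the disjoint union.
|A + B| = |A| + |B| = 27 + 10 = 37

37


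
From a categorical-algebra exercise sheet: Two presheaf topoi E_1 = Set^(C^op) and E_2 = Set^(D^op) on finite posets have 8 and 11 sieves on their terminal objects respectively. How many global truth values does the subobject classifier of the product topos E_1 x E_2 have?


In a product of presheaf topoi E_1 x E_2, the subobject classifier
is Omega = Omega_1 x Omega_2 (componentwise), so
|Omega(top)| = |Omega_1(top_1)| * |Omega_2(top_2)|.
= 8 * 11 = 88.

88


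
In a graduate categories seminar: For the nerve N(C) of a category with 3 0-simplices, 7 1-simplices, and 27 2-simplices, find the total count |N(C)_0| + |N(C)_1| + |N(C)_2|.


The 2-skeleton of the nerve N(C) consists of simplices in dimensions 0, 1, 2:
  |N(C)_0| = 3 (objects)
  |N(C)_1| = 7 (morphisms)
  |N(C)_2| = 27 (composable pairs)
Total = 3 + 7 + 27 = 37

37


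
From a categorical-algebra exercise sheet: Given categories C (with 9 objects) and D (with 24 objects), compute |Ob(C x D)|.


The product category C x D has objects that are pairs (c, d).
Number of pairs = |Ob(C)| * |Ob(D)| = 9 * 24 = 216

216


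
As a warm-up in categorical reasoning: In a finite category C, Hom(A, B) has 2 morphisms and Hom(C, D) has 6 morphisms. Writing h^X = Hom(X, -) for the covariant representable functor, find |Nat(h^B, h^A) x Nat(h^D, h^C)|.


By the Yoneda lemma, Nat(h^B, h^A) is isomorphic to Hom(A, B),
so |Nat(h^B, h^A)| = |Hom(A, B)| and |Nat(h^D, h^C)| = |Hom(C, D)|.
|Hom(A, B)| = 2, |Hom(C, D)| = 6.
|Nat(h^B, h^A) x Nat(h^D, h^C)| = 2 * 6 = 12

12


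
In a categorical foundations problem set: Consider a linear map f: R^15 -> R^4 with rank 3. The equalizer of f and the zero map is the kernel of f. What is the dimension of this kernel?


The equalizer of f and the zero map is ker(f).
By the rank-nullity theorem: dim(ker(f)) = dim(domain) - rank(f).
dim(ker(f)) = 15 - 3 = 12

12


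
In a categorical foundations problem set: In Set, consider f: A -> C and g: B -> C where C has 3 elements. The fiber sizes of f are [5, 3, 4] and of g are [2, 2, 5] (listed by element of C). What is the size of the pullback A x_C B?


The pullback A x_C B consists of pairs (a, b) with f(a) = g(b).
For each element c in C, the fiber product has |f^-1(c)| * |g^-1(c)| elements.
Summing over C: 5 * 2 + 3 * 2 + 4 * 5
= 10 + 6 + 20 = 36

36


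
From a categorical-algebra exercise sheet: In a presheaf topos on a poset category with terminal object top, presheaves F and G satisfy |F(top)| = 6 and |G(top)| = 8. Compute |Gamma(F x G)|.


Global sections of a presheaf on a poset with terminal top satisfy
Gamma(H) ~ H(top). Presheaves admit pointwise products, so
(F x G)(top) = F(top) x G(top) (Cartesian product).
|Gamma(F x G)| = |F(top)| * |G(top)| = 6 * 8 = 48.

48


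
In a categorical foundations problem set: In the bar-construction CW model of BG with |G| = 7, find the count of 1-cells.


In the bar-construction CW model of BG, the n-cells are indexed by
n-tuples [g_1|...|g_n] of non-identity elements of G (degenerate
simplices with some g_i = e do not contribute cells), so there are
(|G| - 1)^n n-cells.
For dim = 1 with |G| = 7:
cells = (7 - 1)^1 = 6^1 = 6

6


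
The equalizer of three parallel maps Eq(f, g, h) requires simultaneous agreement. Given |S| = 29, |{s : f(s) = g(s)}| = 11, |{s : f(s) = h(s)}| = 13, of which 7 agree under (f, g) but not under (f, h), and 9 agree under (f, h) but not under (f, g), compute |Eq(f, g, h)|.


Eq(f, g, h) is the triple-agreement set: points in S where all three
maps take the same value. Using inclusion-exclusion on the pairwise data:
Pair (f, g) agrees on 11 points; pair (f, h) on 13 points.
Points agreeing under (f, g) but not (f, h) = 7; under (f, h) but not (f, g) = 9.
Triple-agreement = agreement-in-(f, g) minus points that agree under (f, g) but not (f, h):
|Eq(f, g, h)| = 11 - 7 = 4
(cross-check via (f, h): 13 - 9 = 4.)

4


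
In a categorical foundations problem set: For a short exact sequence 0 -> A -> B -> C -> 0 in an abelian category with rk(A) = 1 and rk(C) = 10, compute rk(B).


For a short exact sequence 0 -> A -> B -> C -> 0,
rank is additive: rank(B) = rank(A) + rank(C).
rank(B) = 1 + 10 = 11

11


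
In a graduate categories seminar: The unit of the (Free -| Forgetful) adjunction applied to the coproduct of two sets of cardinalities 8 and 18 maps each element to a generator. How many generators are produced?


The unit eta_X: X -> U(F(X)) of the Free-Forgetful adjunction
maps each element of X to a generator of F(X). For X = S + T (disjoint
union in Set), |S + T| = |S| + |T|.
Total mappings = 8 + 18 = 26.

26


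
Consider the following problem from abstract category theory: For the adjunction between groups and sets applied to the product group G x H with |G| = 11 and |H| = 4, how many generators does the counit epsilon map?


The counit epsilon_K: F(U(K)) -> K of the Free-Forgetful adjunction
maps |K| generators of F(U(K)) into K. For K = G x H (the product group),
|G x H| = |G| * |H|.
Total generators mapped = 11 * 4 = 44.

44


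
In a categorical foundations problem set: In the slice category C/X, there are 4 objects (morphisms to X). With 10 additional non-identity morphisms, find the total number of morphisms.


In the slice category C/X, objects are morphisms to X.
Identity morphisms: 4 (one per object of C/X).
Non-identity morphisms: 10.
Total = 4 + 10 = 14

14


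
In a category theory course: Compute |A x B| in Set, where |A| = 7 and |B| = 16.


In Set, the product A x B is the Cartesian product.
By the universal property, |A x B| = |A| * |B|.
|A x B| = 7 * 16 = 112

112


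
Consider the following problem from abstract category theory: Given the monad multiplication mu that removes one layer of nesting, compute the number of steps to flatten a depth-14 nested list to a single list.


Each application of mu: T^2 -> T removes one layer of nesting.
Starting at depth 14 (i.e., T^14(X)), we need to reach T(X).
Number of mu applications = 14 - 1 = 13

13


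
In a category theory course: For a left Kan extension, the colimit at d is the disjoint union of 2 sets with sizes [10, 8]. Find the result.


Pointwise, the left Kan extension (Lan_F H)(d) is the colimit, indexed
by the comma category (F downarrow d), of H composed with the
projection (F downarrow d) -> C. Here that colimit is given
as a coproduct (disjoint union) of sets, so its cardinality is the
sum of the sizes of the summands.
Coproduct of sets with sizes: 10 + 8
= 18

18


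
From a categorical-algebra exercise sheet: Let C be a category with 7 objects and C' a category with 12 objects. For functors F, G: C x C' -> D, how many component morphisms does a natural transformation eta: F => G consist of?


A natural transformation eta: F => G assigns one component morphism per
object of the domain category.
The domain is the product category C x C', so
|Ob(C x C')| = |Ob(C)| * |Ob(C')| = 7 * 12 = 84.
Therefore eta has 84 component morphisms.

84


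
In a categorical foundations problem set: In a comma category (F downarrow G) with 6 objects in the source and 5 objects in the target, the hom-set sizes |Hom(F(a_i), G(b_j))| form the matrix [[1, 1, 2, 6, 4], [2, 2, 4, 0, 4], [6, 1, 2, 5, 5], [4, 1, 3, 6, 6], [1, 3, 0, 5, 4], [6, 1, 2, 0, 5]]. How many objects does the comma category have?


Objects of (F downarrow G) are triples (a, b, h: F(a)->G(b)).
The count equals the sum of all entries in the hom-matrix.
sum(row 0) = 14
sum(row 1) = 12
sum(row 2) = 19
sum(row 3) = 20
sum(row 4) = 13
sum(row 5) = 14
Grand total = 92

92


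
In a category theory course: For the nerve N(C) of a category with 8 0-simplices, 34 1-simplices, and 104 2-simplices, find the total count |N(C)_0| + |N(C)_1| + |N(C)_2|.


The 2-skeleton of the nerve N(C) consists of simplices in dimensions 0, 1, 2:
  |N(C)_0| = 8 (objects)
  |N(C)_1| = 34 (morphisms)
  |N(C)_2| = 104 (composable pairs)
Total = 8 + 34 + 104 = 146

146


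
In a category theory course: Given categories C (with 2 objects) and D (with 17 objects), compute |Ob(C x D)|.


The product category C x D has objects that are pairs (c, d).
Number of pairs = |Ob(C)| * |Ob(D)| = 2 * 17 = 34

34


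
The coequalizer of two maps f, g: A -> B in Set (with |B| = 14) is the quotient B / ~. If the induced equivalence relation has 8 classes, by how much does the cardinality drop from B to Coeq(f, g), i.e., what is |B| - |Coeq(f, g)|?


The coequalizer Coeq(f, g) = B / ~ has one element per equivalence class.
|B| = 14, |Coeq(f, g)| = 8.
|B| - |Coeq(f, g)| = 14 - 8 = 6.

6


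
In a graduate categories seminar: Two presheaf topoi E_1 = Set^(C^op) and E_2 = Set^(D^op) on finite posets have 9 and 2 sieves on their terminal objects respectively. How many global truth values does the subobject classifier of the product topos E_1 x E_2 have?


In a product of presheaf topoi E_1 x E_2, the subobject classifier
is Omega = Omega_1 x Omega_2 (componentwise), so
|Omega(top)| = |Omega_1(top_1)| * |Omega_2(top_2)|.
= 9 * 2 = 18.

18


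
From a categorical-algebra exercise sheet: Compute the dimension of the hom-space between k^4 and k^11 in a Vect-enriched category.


In Vect-enriched categories, Hom(k^n, k^m) is the space of m x n matrices.
dim(Hom(k^4, k^11)) = 11 * 4 = 44

44


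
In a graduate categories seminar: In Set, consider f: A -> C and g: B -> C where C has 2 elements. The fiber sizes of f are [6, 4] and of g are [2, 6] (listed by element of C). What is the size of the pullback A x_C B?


The pullback A x_C B consists of pairs (a, b) with f(a) = g(b).
For each element c in C, the fiber product has |f^-1(c)| * |g^-1(c)| elements.
Summing over C: 6 * 2 + 4 * 6
= 12 + 24 = 36

36


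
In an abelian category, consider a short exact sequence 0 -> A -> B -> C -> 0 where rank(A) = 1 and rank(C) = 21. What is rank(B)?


For a short exact sequence 0 -> A -> B -> C -> 0,
rank is additive: rank(B) = rank(A) + rank(C).
rank(B) = 1 + 21 = 22

22


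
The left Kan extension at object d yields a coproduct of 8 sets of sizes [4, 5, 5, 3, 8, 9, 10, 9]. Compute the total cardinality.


Pointwise, the left Kan extension (Lan_F H)(d) is the colimit, indexed
by the comma category (F downarrow d), of H composed with the
projection (F downarrow d) -> C. Here that colimit is given
as a coproduct (disjoint union) of sets, so its cardinality is the
sum of the sizes of the summands.
Coproduct of sets with sizes: 4 + 5 + 5 + 3 + 8 + 9 + 10 + 9
= 53

53


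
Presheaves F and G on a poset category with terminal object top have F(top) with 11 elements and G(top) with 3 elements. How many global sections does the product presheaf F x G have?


Global sections of a presheaf on a poset with terminal top satisfy
Gamma(H) ~ H(top). Presheaves admit pointwise products, so
(F x G)(top) = F(top) x G(top) (Cartesian product).
|Gamma(F x G)| = |F(top)| * |G(top)| = 11 * 3 = 33.

33


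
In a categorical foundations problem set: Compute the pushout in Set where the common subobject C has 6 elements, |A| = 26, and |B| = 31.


The pushout A +_C B identifies the images of C in A and B.
|A +_C B| = |A| + |B| - |C| (for injections).
= 26 + 31 - 6 = 51

51


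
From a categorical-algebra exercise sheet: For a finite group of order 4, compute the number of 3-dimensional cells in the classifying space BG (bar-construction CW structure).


In the bar-construction CW model of BG, the n-cells are indexed by
n-tuples [g_1|...|g_n] of non-identity elements of G (degenerate
simplices with some g_i = e do not contribute cells), so there are
(|G| - 1)^n n-cells.
For dim = 3 with |G| = 4:
cells = (4 - 1)^3 = 3^3 = 27

27


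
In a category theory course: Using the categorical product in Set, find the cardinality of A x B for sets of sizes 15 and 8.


In Set, the product A x B is the Cartesian product.
By the universal property, |A x B| = |A| * |B|.
|A x B| = 15 * 8 = 120

120


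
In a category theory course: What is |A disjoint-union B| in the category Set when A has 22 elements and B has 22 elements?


In Set, the coproduct A + B is the disjoint union.
|A + B| = |A| + |B| = 22 + 22 = 44

44


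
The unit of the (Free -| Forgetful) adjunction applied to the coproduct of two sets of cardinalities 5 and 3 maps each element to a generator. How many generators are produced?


The unit eta_X: X -> U(F(X)) of the Free-Forgetful adjunction
maps each element of X to a generator of F(X). For X = S + T (disjoint
union in Set), |S + T| = |S| + |T|.
Total mappings = 5 + 3 = 8.

8


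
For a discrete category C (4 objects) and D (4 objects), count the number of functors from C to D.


A functor from a discrete category C to D is determined by
where each object maps. Each of the 4 objects of C can map
to any of the 4 objects of D independently.
Number of functors = 4^4 = 256

256


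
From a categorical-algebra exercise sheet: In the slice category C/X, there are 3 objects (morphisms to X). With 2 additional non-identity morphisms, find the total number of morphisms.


In the slice category C/X, objects are morphisms to X.
Identity morphisms: 3 (one per object of C/X).
Non-identity morphisms: 2.
Total = 3 + 2 = 5

5


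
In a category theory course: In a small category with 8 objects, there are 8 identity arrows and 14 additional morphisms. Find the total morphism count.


Each object has an identity morphism, giving 8 identities.
Adding the 14 non-identity morphisms:
Total = 8 + 14 = 22

22


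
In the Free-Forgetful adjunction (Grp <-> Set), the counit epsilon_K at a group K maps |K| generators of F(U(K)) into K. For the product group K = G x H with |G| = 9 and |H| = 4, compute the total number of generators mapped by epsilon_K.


The counit epsilon_K: F(U(K)) -> K of the Free-Forgetful adjunction
maps |K| generators of F(U(K)) into K. For K = G x H (the product group),
|G x H| = |G| * |H|.
Total generators mapped = 9 * 4 = 36.

36


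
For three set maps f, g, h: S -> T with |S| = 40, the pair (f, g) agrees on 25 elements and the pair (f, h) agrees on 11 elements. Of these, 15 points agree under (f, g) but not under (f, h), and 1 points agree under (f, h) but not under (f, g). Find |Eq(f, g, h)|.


Eq(f, g, h) is the triple-agreement set: points in S where all three
maps take the same value. Using inclusion-exclusion on the pairwise data:
Pair (f, g) agrees on 25 points; pair (f, h) on 11 points.
Points agreeing under (f, g) but not (f, h) = 15; under (f, h) but not (f, g) = 1.
Triple-agreement = agreement-in-(f, g) minus points that agree under (f, g) but not (f, h):
|Eq(f, g, h)| = 25 - 15 = 10
(cross-check via (f, h): 11 - 1 = 10.)

10


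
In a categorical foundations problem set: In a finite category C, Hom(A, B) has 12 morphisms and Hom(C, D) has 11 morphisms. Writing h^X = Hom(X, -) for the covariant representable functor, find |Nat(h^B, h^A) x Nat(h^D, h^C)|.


By the Yoneda lemma, Nat(h^B, h^A) is isomorphic to Hom(A, B),
so |Nat(h^B, h^A)| = |Hom(A, B)| and |Nat(h^D, h^C)| = |Hom(C, D)|.
|Hom(A, B)| = 12, |Hom(C, D)| = 11.
|Nat(h^B, h^A) x Nat(h^D, h^C)| = 12 * 11 = 132

132


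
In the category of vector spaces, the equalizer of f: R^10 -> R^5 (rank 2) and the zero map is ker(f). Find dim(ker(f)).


The equalizer of f and the zero map is ker(f).
By the rank-nullity theorem: dim(ker(f)) = dim(domain) - rank(f).
dim(ker(f)) = 10 - 2 = 8

8


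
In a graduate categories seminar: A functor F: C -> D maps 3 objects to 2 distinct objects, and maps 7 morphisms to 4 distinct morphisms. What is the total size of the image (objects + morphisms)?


The image of F consists of distinct objects and distinct morphisms.
|Im(F)| on objects = 2
|Im(F)| on morphisms = 4
Total image cardinality = 2 + 4 = 6

6


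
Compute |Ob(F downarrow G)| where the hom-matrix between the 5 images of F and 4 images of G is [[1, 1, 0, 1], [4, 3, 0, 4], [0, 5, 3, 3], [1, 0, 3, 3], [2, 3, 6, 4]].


Objects of (F downarrow G) are triples (a, b, h: F(a)->G(b)).
The count equals the sum of all entries in the hom-matrix.
sum(row 0) = 3
sum(row 1) = 11
sum(row 2) = 11
sum(row 3) = 7
sum(row 4) = 15
Grand total = 47

47


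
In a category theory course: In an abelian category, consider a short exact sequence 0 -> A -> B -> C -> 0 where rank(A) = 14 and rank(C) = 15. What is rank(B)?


For a short exact sequence 0 -> A -> B -> C -> 0,
rank is additive: rank(B) = rank(A) + rank(C).
rank(B) = 14 + 15 = 29

29


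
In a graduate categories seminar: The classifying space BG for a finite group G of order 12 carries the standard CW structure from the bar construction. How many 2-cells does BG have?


In the bar-construction CW model of BG, the n-cells are indexed by
n-tuples [g_1|...|g_n] of non-identity elements of G (degenerate
simplices with some g_i = e do not contribute cells), so there are
(|G| - 1)^n n-cells.
For dim = 2 with |G| = 12:
cells = (12 - 1)^2 = 11^2 = 121

121


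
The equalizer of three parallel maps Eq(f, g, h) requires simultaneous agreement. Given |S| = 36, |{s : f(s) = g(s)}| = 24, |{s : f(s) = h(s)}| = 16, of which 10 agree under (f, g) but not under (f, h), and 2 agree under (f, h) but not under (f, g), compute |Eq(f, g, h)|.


Eq(f, g, h) is the triple-agreement set: points in S where all three
maps take the same value. Using inclusion-exclusion on the pairwise data:
Pair (f, g) agrees on 24 points; pair (f, h) on 16 points.
Points agreeing under (f, g) but not (f, h) = 10; under (f, h) but not (f, g) = 2.
Triple-agreement = agreement-in-(f, g) minus points that agree under (f, g) but not (f, h):
|Eq(f, g, h)| = 24 - 10 = 14
(cross-check via (f, h): 16 - 2 = 14.)

14


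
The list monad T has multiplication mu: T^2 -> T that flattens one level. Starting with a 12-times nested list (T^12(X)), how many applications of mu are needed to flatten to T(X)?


Each application of mu: T^2 -> T removes one layer of nesting.
Starting at depth 12 (i.e., T^12(X)), we need to reach T(X).
Number of mu applications = 12 - 1 = 11

11


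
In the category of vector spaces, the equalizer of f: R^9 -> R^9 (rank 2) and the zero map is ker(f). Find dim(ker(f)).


The equalizer of f and the zero map is ker(f).
By the rank-nullity theorem: dim(ker(f)) = dim(domain) - rank(f).
dim(ker(f)) = 9 - 2 = 7

7


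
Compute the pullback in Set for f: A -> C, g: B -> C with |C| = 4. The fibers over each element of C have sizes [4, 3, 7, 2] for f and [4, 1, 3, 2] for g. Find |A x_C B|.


The pullback A x_C B consists of pairs (a, b) with f(a) = g(b).
For each element c in C, the fiber product has |f^-1(c)| * |g^-1(c)| elements.
Summing over C: 4 * 4 + 3 * 1 + 7 * 3 + 2 * 2
= 16 + 3 + 21 + 4 = 44

44


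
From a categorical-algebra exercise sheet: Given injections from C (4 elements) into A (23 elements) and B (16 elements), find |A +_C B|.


The pushout A +_C B identifies the images of C in A and B.
|A +_C B| = |A| + |B| - |C| (for injections).
= 23 + 16 - 4 = 35

35


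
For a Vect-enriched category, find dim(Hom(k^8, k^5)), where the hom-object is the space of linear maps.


In Vect-enriched categories, Hom(k^n, k^m) is the space of m x n matrices.
dim(Hom(k^8, k^5)) = 5 * 8 = 40

40


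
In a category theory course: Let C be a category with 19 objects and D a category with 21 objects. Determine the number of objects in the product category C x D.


The product category C x D has objects that are pairs (c, d).
Number of pairs = |Ob(C)| * |Ob(D)| = 19 * 21 = 399

399


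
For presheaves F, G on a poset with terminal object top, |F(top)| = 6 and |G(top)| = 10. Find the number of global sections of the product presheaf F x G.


Global sections of a presheaf on a poset with terminal top satisfy
Gamma(H) ~ H(top). Presheaves admit pointwise products, so
(F x G)(top) = F(top) x G(top) (Cartesian product).
|Gamma(F x G)| = |F(top)| * |G(top)| = 6 * 10 = 60.

60


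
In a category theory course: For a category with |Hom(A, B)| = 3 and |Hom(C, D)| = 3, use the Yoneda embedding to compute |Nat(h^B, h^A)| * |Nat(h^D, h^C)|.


By the Yoneda lemma, Nat(h^B, h^A) is isomorphic to Hom(A, B),
so |Nat(h^B, h^A)| = |Hom(A, B)| and |Nat(h^D, h^C)| = |Hom(C, D)|.
|Hom(A, B)| = 3, |Hom(C, D)| = 3.
|Nat(h^B, h^A) x Nat(h^D, h^C)| = 3 * 3 = 9

9


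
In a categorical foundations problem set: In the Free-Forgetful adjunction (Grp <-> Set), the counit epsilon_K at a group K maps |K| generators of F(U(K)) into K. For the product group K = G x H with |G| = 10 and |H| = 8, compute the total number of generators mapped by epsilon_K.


The counit epsilon_K: F(U(K)) -> K of the Free-Forgetful adjunction
maps |K| generators of F(U(K)) into K. For K = G x H (the product group),
|G x H| = |G| * |H|.
Total generators mapped = 10 * 8 = 80.

80


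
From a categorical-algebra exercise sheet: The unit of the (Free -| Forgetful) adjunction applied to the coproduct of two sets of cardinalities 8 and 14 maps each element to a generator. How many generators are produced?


The unit eta_X: X -> U(F(X)) of the Free-Forgetful adjunction
maps each element of X to a generator of F(X). For X = S + T (disjoint
union in Set), |S + T| = |S| + |T|.
Total mappings = 8 + 14 = 22.

22


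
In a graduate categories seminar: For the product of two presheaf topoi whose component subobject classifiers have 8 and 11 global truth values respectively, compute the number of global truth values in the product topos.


In a product of presheaf topoi E_1 x E_2, the subobject classifier
is Omega = Omega_1 x Omega_2 (componentwise), so
|Omega(top)| = |Omega_1(top_1)| * |Omega_2(top_2)|.
= 8 * 11 = 88.

88


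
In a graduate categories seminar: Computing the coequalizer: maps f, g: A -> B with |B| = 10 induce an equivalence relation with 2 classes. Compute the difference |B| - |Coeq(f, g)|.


The coequalizer Coeq(f, g) = B / ~ has one element per equivalence class.
|B| = 10, |Coeq(f, g)| = 2.
|B| - |Coeq(f, g)| = 10 - 2 = 8.

8


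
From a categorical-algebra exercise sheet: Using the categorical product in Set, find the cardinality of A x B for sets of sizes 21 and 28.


In Set, the product A x B is the Cartesian product.
By the universal property, |A x B| = |A| * |B|.
|A x B| = 21 * 28 = 588

588


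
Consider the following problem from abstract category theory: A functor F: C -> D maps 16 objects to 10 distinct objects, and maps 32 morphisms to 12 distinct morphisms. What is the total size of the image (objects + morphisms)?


The image of F consists of distinct objects and distinct morphisms.
|Im(F)| on objects = 10
|Im(F)| on morphisms = 12
Total image cardinality = 10 + 12 = 22

22


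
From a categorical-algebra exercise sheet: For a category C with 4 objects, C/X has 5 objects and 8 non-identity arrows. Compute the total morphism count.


In the slice category C/X, objects are morphisms to X.
Identity morphisms: 5 (one per object of C/X).
Non-identity morphisms: 8.
Total = 5 + 8 = 13

13


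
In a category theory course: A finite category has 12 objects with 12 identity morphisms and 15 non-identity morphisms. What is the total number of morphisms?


Each object has an identity morphism, giving 12 identities.
Adding the 15 non-identity morphisms:
Total = 12 + 15 = 27

27


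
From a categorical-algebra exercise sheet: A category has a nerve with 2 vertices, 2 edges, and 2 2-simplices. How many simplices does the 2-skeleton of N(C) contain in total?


The 2-skeleton of the nerve N(C) consists of simplices in dimensions 0, 1, 2:
  |N(C)_0| = 2 (objects)
  |N(C)_1| = 2 (morphisms)
  |N(C)_2| = 2 (composable pairs)
Total = 2 + 2 + 2 = 6

6
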